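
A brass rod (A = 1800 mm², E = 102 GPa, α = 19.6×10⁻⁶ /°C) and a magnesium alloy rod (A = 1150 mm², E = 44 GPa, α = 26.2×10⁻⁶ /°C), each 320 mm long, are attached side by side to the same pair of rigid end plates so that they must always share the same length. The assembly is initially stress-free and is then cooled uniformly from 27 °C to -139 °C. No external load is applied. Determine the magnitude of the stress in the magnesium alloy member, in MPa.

σ ≈ 37.8 MPa (tensile)

The magnesium alloy has the larger α, so on cooling it would change length more than the brass if both were free. The rigid plates force a common final length, so the magnesium alloy is put into tension and the brass into compression, with equal and opposite forces P (no external load).
Setting the final lengths equal and cancelling L: (α₁ − α₂)ΔT = P/(A₁E₁) + P/(A₂E₂).
|α₁ − α₂|·ΔT = 6.6×10⁻⁶ × 166 = 0.001096.
1/(A₁E₁) + 1/(A₂E₂) = 1/(1800×102×10³) + 1/(1150×44×10³) = 2.521×10⁻⁸ N⁻¹.
So P = 0.001096 / 2.521×10⁻⁸ = 43.46 kN.
σ_{magnesium alloy} = P/A₂ = 43460/1150 = 37.79 MPa, tensile.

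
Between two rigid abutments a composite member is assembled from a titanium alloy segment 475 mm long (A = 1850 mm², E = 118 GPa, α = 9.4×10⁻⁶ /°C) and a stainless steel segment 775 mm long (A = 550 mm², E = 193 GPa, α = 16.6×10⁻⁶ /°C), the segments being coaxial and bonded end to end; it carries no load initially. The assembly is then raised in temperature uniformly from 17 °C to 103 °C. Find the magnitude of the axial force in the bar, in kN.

P ≈ 157 kN (compressive)

With the walls removed the bar would change length by δ_free = Σ αᵢΔT Lᵢ = 9.4×10⁻⁶×86×475 + 16.6×10⁻⁶×86×775 = 1.49 mm.
Since the ends are fixed, an axial force P builds up, equal in every segment, with P · Σ Lᵢ/(AᵢEᵢ) = δ_free.
Σ Lᵢ/(AᵢEᵢ) = 475/(1850×118×10³) + 775/(550×193×10³) = 9.477×10⁻⁶ mm/N.
Hence P = δ_free / Σ(L/AE) = 1.49/9.477×10⁻⁶ = 157.3 kN (compressive).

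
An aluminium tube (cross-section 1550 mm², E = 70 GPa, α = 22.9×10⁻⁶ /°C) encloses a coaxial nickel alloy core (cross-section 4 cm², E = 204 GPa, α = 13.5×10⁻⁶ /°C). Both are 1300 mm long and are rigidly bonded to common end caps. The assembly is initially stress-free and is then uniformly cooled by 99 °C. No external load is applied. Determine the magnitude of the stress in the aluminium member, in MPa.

Both members must finish at the same length. With the larger α, the aluminium tends to over-contract; the plates restrain it, putting the aluminium in tension and the nickel alloy in compression. With no external load the two internal forces are equal and opposite, magnitude P.
Setting the final lengths equal and cancelling L: (α₁ − α₂)ΔT = P/(A₁E₁) + P/(A₂E₂).
|α₁ − α₂|·ΔT = 9.4×10⁻⁶ × 99 = 0.0009306.
1/(A₁E₁) + 1/(A₂E₂) = 1/(1550×70×10³) + 1/(400×204×10³) = 2.147×10⁻⁸ N⁻¹.
So P = 0.0009306 / 2.147×10⁻⁸ = 43.34 kN.
σ_{aluminium} = P/A₁ = 43340/1550 = 27.96 MPa, tensile.

σ ≈ 28 MPa (tensile)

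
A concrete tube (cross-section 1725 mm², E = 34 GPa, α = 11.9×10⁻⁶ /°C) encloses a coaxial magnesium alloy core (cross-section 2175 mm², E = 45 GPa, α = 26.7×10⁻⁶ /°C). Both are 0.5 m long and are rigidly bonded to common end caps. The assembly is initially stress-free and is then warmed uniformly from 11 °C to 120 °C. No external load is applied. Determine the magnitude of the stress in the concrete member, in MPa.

Equilibrium of a rigid end plate with no external load gives equal and opposite internal forces ±P in the two members. Since α_{magnesium alloy} > α_{concrete}, heating drives the magnesium alloy into compression and the concrete into tension.
Setting the final lengths equal and cancelling L: (α₁ − α₂)ΔT = P/(A₁E₁) + P/(A₂E₂).
|α₁ − α₂|·ΔT = 14.8×10⁻⁶ × 109 = 0.001613.
1/(A₁E₁) + 1/(A₂E₂) = 1/(1725×34×10³) + 1/(2175×45×10³) = 2.727×10⁻⁸ N⁻¹.
P = 0.001613 / 2.727×10⁻⁸ = 59160 N = 59.16 kN.
σ_{concrete} = P/A₁ = 59160/1725 = 34.3 MPa, tensile.

σ ≈ 34.3 MPa (tensile)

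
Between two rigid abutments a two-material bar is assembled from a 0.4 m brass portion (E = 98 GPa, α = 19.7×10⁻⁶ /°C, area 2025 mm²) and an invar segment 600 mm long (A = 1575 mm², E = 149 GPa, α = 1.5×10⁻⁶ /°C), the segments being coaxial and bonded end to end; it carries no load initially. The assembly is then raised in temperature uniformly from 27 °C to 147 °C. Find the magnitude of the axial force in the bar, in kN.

P ≈ 230 kN (compressive)

If the supports were absent, the total length change would be Σ αᵢΔT Lᵢ = 19.7×10⁻⁶×120×400 + 1.5×10⁻⁶×120×600 = 1.054 mm.
The walls prevent any net length change, so an axial force P (same in every segment) develops. Compatibility: P · Σ Lᵢ/(AᵢEᵢ) = δ_free.
The series flexibility is Σ Lᵢ/(AᵢEᵢ) = 400/(2025×98×10³) + 600/(1575×149×10³) = 4.572×10⁻⁶ mm/N.
Hence P = δ_free / Σ(L/AE) = 1.054/4.572×10⁻⁶ = 230.4 kN (compressive).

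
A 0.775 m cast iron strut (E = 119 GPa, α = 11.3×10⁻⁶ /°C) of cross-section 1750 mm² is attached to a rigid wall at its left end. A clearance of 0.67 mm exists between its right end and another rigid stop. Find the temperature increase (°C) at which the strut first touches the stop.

The gap closes when αΔT L = 0.67 mm, since the strut is still unstressed at that instant.
So ΔT = g/(αL) = 0.67/(11.3×10⁻⁶ × 775) = 76.51 °C.

ΔT ≈ 76.5 °C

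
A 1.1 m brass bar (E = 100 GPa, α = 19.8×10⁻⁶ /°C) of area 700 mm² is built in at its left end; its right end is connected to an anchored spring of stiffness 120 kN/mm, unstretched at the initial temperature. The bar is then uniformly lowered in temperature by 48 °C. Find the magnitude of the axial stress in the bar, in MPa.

The unrestrained thermal change is αΔT L = 19.8×10⁻⁶ × 48 × 1100 = 1.045 mm.
With a force P in the spring, the elastic change of the bar is PL/(AE) and that of the spring is P/k; compatibility requires their sum to equal δ_free.
P [ L/(AE) + 1/k ] = δ_free → P [ 1100/(700×100×10³) + 1/(120×10³) ] = 1.045.
P = 1.045 / 2.405×10⁻⁵ = 43470 N.
σ = P/A = 43470/700 = 62.11 MPa.

σ ≈ 62.1 MPa (tensile)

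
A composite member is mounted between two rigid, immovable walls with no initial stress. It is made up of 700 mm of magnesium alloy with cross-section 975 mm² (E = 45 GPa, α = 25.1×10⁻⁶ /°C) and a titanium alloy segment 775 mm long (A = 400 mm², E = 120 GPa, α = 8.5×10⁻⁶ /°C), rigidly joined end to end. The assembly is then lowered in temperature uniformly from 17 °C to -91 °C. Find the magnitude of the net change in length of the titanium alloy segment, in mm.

If the supports were absent, the total length change would be Σ αᵢΔT Lᵢ = 25.1×10⁻⁶×108×700 + 8.5×10⁻⁶×108×775 = 2.609 mm.
The rigid supports impose zero overall length change; the single axial force P common to all segments must satisfy P Σ Lᵢ/(AᵢEᵢ) = δ_free.
Σ Lᵢ/(AᵢEᵢ) = 700/(975×45×10³) + 775/(400×120×10³) = 3.21×10⁻⁵ mm/N.
P = 2.609 / 3.21×10⁻⁵ = 81280 N = 81.28 kN, tensile.
For the titanium alloy segment, free thermal change = 8.5×10⁻⁶×108×775 = 0.7115 mm and elastic change from P = 81280×775/(400×120×10³) = 1.312 mm; these oppose, so the net change is 0.601 mm (segment lengthens).

|ΔL| ≈ 0.601 mm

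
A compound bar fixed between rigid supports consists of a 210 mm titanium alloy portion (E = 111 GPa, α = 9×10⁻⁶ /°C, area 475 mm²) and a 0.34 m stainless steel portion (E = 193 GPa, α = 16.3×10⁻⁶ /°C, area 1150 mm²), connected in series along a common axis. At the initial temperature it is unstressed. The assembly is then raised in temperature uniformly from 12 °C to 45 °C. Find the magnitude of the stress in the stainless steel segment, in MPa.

Free thermal expansion of the whole bar: Σ αᵢΔT Lᵢ = 9×10⁻⁶×33×210 + 16.3×10⁻⁶×33×340 = 0.2453 mm.
The walls prevent any net length change, so an axial force P (same in every segment) develops. Compatibility: P · Σ Lᵢ/(AᵢEᵢ) = δ_free.
Σ Lᵢ/(AᵢEᵢ) = 210/(475×111×10³) + 340/(1150×193×10³) = 5.515×10⁻⁶ mm/N.
Hence P = δ_free / Σ(L/AE) = 0.2453/5.515×10⁻⁶ = 44.47 kN (compressive).
σ_{stainless steel} = P / A = 44470 / 1150 = 38.67 MPa.

σ ≈ 38.7 MPa (compressive)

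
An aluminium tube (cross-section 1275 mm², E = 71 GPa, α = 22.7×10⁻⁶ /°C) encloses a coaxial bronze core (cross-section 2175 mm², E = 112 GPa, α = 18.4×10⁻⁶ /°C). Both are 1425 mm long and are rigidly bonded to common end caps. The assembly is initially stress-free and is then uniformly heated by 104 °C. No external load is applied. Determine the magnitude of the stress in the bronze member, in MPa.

σ ≈ 13.6 MPa (tensile)

The aluminium has the larger α, so on heating it would change length more than the bronze if both were free. The rigid plates force a common final length, so the aluminium is put into compression and the bronze into tension, with equal and opposite forces P (no external load).
Setting the final lengths equal and cancelling L: (α₁ − α₂)ΔT = P/(A₁E₁) + P/(A₂E₂).
|α₁ − α₂|·ΔT = 4.3×10⁻⁶ × 104 = 0.0004472.
1/(A₁E₁) + 1/(A₂E₂) = 1/(1275×71×10³) + 1/(2175×112×10³) = 1.515×10⁻⁸ N⁻¹.
P = 0.0004472 / 1.515×10⁻⁸ = 29510 N = 29.51 kN.
σ_{bronze} = P/A₂ = 29510/2175 = 13.57 MPa, tensile.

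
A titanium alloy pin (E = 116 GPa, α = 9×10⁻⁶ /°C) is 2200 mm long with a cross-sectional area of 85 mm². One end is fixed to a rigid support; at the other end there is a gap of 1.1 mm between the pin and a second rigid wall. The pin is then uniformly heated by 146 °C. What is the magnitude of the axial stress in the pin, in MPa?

σ ≈ 94.4 MPa (compressive)

Unrestrained expansion: δ_free = αΔT L = 9×10⁻⁶ × 146 × 2200 = 2.891 mm.
This exceeds the 1.1 mm gap, so the wall pushes back. The portion of expansion that must be recovered elastically is δ_free − gap = 2.891 − 1.1 = 1.791 mm.
So σ = E(δ_free − g)/L = 116×10³ × 1.791/2200 = 94.42 MPa.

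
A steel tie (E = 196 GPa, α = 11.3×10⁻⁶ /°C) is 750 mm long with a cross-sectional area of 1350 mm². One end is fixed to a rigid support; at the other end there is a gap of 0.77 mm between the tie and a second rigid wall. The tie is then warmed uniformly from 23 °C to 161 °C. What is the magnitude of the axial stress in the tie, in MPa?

If the wall were absent the tie would grow by αΔT L = 11.3×10⁻⁶ × 138 × 750 = 1.17 mm.
The gap closes (δ_free > 0.77 mm) and the wall then resists a further 1.17 − 0.77 = 0.3996 mm of expansion.
That suppressed elongation corresponds to σ = E·Δ/L = 196×10³ × 0.3996/750 = 104.4 MPa.

σ ≈ 104 MPa (compressive)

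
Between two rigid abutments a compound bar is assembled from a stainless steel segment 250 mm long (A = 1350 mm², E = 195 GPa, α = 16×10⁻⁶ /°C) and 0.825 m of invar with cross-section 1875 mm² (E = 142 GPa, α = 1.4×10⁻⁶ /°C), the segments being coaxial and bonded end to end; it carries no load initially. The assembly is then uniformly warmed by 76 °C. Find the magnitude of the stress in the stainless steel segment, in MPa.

With the walls removed the bar would change length by δ_free = Σ αᵢΔT Lᵢ = 16×10⁻⁶×76×250 + 1.4×10⁻⁶×76×825 = 0.3918 mm.
The rigid supports impose zero overall length change; the single axial force P common to all segments must satisfy P Σ Lᵢ/(AᵢEᵢ) = δ_free.
The series flexibility is Σ Lᵢ/(AᵢEᵢ) = 250/(1350×195×10³) + 825/(1875×142×10³) = 4.048×10⁻⁶ mm/N.
P = 0.3918 / 4.048×10⁻⁶ = 96780 N = 96.78 kN, compressive.
σ_{stainless steel} = P / A = 96780 / 1350 = 71.69 MPa.

σ ≈ 71.7 MPa (compressive)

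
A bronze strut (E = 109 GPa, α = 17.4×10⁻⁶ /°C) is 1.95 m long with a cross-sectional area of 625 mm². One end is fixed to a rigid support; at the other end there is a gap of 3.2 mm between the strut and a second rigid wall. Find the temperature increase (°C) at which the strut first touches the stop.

Contact occurs when the free expansion equals the gap: αΔT L = 3.2 mm.
ΔT = 3.2 / (17.4×10⁻⁶ × 1950) = 94.31 °C.

ΔT ≈ 94.3 °C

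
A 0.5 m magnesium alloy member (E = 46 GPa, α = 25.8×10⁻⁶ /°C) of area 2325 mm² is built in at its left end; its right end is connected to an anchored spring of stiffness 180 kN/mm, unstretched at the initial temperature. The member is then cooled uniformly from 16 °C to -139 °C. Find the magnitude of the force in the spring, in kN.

P ≈ 195 kN

The unrestrained thermal change is αΔT L = 25.8×10⁻⁶ × 155 × 500 = 2 mm.
Let P be the tensile force in the spring. The member extends elastically by PL/(AE) and the spring stretches by P/k; together these equal δ_free.
So P = δ_free / [L/(AE) + 1/k] = 2 / [ 500/(2325×46×10³) + 1/(180×10³) ].
P = 2 / 1.023×10⁻⁵ = 195400 N.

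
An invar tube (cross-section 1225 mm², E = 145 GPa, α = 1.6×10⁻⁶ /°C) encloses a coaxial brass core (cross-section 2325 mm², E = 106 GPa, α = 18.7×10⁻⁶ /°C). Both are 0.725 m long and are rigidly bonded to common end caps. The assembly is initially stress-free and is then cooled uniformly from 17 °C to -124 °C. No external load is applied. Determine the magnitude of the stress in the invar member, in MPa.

σ ≈ 203 MPa (compressive)

Both members must finish at the same length. With the larger α, the brass tends to over-contract; the plates restrain it, putting the brass in tension and the invar in compression. With no external load the two internal forces are equal and opposite, magnitude P.
Equating the net (thermal + elastic) strains gives |α₁ − α₂|·ΔT = P·[1/(A₁E₁) + 1/(A₂E₂)].
|α₁ − α₂|·ΔT = 17.1×10⁻⁶ × 141 = 0.002411.
1/(A₁E₁) + 1/(A₂E₂) = 1/(1225×145×10³) + 1/(2325×106×10³) = 9.687×10⁻⁹ N⁻¹.
So P = 0.002411 / 9.687×10⁻⁹ = 248.9 kN.
σ_{invar} = P/A₁ = 248900/1225 = 203.2 MPa, compressive.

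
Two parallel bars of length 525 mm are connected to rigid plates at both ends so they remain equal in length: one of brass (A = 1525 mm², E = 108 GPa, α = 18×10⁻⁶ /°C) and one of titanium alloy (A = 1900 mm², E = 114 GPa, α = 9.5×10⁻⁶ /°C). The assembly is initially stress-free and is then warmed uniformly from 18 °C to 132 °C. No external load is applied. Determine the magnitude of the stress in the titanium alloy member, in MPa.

σ ≈ 47.7 MPa (tensile)

Both members must finish at the same length. With the larger α, the brass tends to over-expand; the plates restrain it, putting the brass in compression and the titanium alloy in tension. With no external load the two internal forces are equal and opposite, magnitude P.
Setting the final lengths equal and cancelling L: (α₁ − α₂)ΔT = P/(A₁E₁) + P/(A₂E₂).
|α₁ − α₂|·ΔT = 8.5×10⁻⁶ × 114 = 0.000969.
1/(A₁E₁) + 1/(A₂E₂) = 1/(1525×108×10³) + 1/(1900×114×10³) = 1.069×10⁻⁸ N⁻¹.
P = 0.000969 / 1.069×10⁻⁸ = 90660 N = 90.66 kN.
σ_{titanium alloy} = P/A₂ = 90660/1900 = 47.72 MPa, tensile.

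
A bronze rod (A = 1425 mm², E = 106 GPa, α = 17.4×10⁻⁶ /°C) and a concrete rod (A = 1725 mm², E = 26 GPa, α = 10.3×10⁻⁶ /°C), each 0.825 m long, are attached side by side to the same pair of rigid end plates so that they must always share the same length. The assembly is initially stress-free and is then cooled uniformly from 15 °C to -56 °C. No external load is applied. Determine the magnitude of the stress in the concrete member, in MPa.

Both members must finish at the same length. With the larger α, the bronze tends to over-contract; the plates restrain it, putting the bronze in tension and the concrete in compression. With no external load the two internal forces are equal and opposite, magnitude P.
Equating the net (thermal + elastic) strains gives |α₁ − α₂|·ΔT = P·[1/(A₁E₁) + 1/(A₂E₂)].
|α₁ − α₂|·ΔT = 7.1×10⁻⁶ × 71 = 0.0005041.
1/(A₁E₁) + 1/(A₂E₂) = 1/(1425×106×10³) + 1/(1725×26×10³) = 2.892×10⁻⁸ N⁻¹.
P = 0.0005041 / 2.892×10⁻⁸ = 17430 N = 17.43 kN.
σ_{concrete} = P/A₂ = 17430/1725 = 10.11 MPa, compressive.

σ ≈ 10.1 MPa (compressive)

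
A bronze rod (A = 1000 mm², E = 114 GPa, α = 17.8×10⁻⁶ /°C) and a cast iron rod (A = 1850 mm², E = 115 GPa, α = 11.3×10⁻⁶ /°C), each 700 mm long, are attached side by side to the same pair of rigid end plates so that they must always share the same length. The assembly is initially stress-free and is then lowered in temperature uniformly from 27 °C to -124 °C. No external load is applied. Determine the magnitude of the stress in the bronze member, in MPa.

σ ≈ 72.9 MPa (tensile)

Both members must finish at the same length. With the larger α, the bronze tends to over-contract; the plates restrain it, putting the bronze in tension and the cast iron in compression. With no external load the two internal forces are equal and opposite, magnitude P.
Setting the final lengths equal and cancelling L: (α₁ − α₂)ΔT = P/(A₁E₁) + P/(A₂E₂).
|α₁ − α₂|·ΔT = 6.5×10⁻⁶ × 151 = 0.0009815.
1/(A₁E₁) + 1/(A₂E₂) = 1/(1000×114×10³) + 1/(1850×115×10³) = 1.347×10⁻⁸ N⁻¹.
So P = 0.0009815 / 1.347×10⁻⁸ = 72.85 kN.
σ_{bronze} = P/A₁ = 72850/1000 = 72.85 MPa, tensile.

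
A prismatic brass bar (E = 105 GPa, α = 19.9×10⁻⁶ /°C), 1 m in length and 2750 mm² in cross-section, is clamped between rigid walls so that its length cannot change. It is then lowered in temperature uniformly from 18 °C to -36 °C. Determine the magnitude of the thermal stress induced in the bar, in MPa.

σ ≈ 113 MPa (tensile)

With length fixed, the mechanical strain must cancel the thermal strain αΔT = 19.9×10⁻⁶ × 54 = 1074.6×10⁻⁶.
The stress required to suppress this strain is σ = Eε = 105×10³ × 1074.6×10⁻⁶ = 112.8 MPa, tensile since the bar is trying to contract.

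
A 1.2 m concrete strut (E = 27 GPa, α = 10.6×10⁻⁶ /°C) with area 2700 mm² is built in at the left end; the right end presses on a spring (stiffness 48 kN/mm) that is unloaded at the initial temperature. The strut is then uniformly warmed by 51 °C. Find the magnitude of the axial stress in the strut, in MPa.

σ ≈ 6.44 MPa (compressive)

If the spring were absent the strut would lengthen by αΔT L = 10.6×10⁻⁶ × 51 × 1200 = 0.6487 mm.
With a force P in the spring, the elastic change of the strut is PL/(AE) and that of the spring is P/k; compatibility requires their sum to equal δ_free.
P [ L/(AE) + 1/k ] = δ_free → P [ 1200/(2700×27×10³) + 1/(48×10³) ] = 0.6487.
P = 0.6487 / 3.729×10⁻⁵ = 17390 N.
σ = P/A = 17390/2700 = 6.442 MPa.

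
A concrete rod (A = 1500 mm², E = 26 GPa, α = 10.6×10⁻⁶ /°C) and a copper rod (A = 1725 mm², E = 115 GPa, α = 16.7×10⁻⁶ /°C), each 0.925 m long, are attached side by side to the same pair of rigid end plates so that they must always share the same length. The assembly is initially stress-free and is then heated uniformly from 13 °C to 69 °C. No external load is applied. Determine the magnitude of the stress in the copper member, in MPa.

σ ≈ 6.45 MPa (compressive)

The copper has the larger α, so on heating it would change length more than the concrete if both were free. The rigid plates force a common final length, so the copper is put into compression and the concrete into tension, with equal and opposite forces P (no external load).
Setting the final lengths equal and cancelling L: (α₁ − α₂)ΔT = P/(A₁E₁) + P/(A₂E₂).
|α₁ − α₂|·ΔT = 6.1×10⁻⁶ × 56 = 0.0003416.
1/(A₁E₁) + 1/(A₂E₂) = 1/(1500×26×10³) + 1/(1725×115×10³) = 3.068×10⁻⁸ N⁻¹.
P = 0.0003416 / 3.068×10⁻⁸ = 11130 N = 11.13 kN.
σ_{copper} = P/A₂ = 11130/1725 = 6.454 MPa, compressive.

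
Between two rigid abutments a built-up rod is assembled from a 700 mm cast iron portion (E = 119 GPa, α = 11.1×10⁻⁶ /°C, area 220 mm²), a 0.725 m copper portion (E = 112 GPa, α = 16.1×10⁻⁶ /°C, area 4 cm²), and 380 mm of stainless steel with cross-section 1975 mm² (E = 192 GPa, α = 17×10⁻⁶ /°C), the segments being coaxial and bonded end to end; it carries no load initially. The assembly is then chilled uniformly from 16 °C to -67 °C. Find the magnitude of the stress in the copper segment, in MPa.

σ ≈ 122 MPa (tensile)

With the walls removed the bar would change length by δ_free = Σ αᵢΔT Lᵢ = 11.1×10⁻⁶×83×700 + 16.1×10⁻⁶×83×725 + 17×10⁻⁶×83×380 = 2.15 mm.
The rigid supports impose zero overall length change; the single axial force P common to all segments must satisfy P Σ Lᵢ/(AᵢEᵢ) = δ_free.
Σ Lᵢ/(AᵢEᵢ) = 700/(220×119×10³) + 725/(400×112×10³) + 380/(1975×192×10³) = 4.392×10⁻⁵ mm/N.
P = 2.15 / 4.392×10⁻⁵ = 48950 N = 48.95 kN, tensile.
σ_{copper} = P / A = 48950 / 400 = 122.4 MPa.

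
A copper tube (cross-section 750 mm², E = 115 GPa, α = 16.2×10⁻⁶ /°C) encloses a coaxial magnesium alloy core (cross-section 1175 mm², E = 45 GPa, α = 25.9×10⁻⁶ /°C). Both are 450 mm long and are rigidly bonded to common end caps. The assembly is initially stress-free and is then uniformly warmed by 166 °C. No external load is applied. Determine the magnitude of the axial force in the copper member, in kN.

P ≈ 52.8 kN (tensile in the copper)

Both members must finish at the same length. With the larger α, the magnesium alloy tends to over-expand; the plates restrain it, putting the magnesium alloy in compression and the copper in tension. With no external load the two internal forces are equal and opposite, magnitude P.
Setting the final lengths equal and cancelling L: (α₁ − α₂)ΔT = P/(A₁E₁) + P/(A₂E₂).
|α₁ − α₂|·ΔT = 9.7×10⁻⁶ × 166 = 0.00161.
1/(A₁E₁) + 1/(A₂E₂) = 1/(750×115×10³) + 1/(1175×45×10³) = 3.051×10⁻⁸ N⁻¹.
P = 0.00161 / 3.051×10⁻⁸ = 52780 N = 52.78 kN.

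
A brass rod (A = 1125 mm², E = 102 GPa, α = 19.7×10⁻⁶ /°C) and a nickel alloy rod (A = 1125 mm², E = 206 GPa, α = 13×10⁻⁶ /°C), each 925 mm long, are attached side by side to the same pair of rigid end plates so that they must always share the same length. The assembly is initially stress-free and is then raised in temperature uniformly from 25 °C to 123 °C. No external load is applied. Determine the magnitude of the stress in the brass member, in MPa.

Both members must finish at the same length. With the larger α, the brass tends to over-expand; the plates restrain it, putting the brass in compression and the nickel alloy in tension. With no external load the two internal forces are equal and opposite, magnitude P.
Compatibility of the two members (thermal + elastic change equal): (α₁ − α₂)ΔT = P·[1/(A₁E₁) + 1/(A₂E₂)].
|α₁ − α₂|·ΔT = 6.7×10⁻⁶ × 98 = 0.0006566.
1/(A₁E₁) + 1/(A₂E₂) = 1/(1125×102×10³) + 1/(1125×206×10³) = 1.303×10⁻⁸ N⁻¹.
So P = 0.0006566 / 1.303×10⁻⁸ = 50.39 kN.
σ_{brass} = P/A₁ = 50390/1125 = 44.79 MPa, compressive.

σ ≈ 44.8 MPa (compressive)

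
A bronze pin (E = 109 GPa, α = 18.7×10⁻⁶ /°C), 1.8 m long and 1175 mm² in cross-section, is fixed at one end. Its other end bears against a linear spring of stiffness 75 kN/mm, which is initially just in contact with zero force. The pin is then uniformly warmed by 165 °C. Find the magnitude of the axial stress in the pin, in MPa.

The unrestrained thermal change is αΔT L = 18.7×10⁻⁶ × 165 × 1800 = 5.554 mm.
With a force P in the spring, the elastic change of the pin is PL/(AE) and that of the spring is P/k; compatibility requires their sum to equal δ_free.
So P = δ_free / [L/(AE) + 1/k] = 5.554 / [ 1800/(1175×109×10³) + 1/(75×10³) ].
P = 5.554 / 2.739×10⁻⁵ = 202800 N.
σ = P/A = 202800/1175 = 172.6 MPa.

σ ≈ 173 MPa (compressive)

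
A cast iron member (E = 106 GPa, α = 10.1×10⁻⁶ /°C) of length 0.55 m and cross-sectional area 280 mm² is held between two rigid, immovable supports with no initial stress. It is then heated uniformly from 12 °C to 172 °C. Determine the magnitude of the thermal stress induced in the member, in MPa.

σ ≈ 171 MPa (compressive)

With length fixed, the mechanical strain must cancel the thermal strain αΔT = 10.1×10⁻⁶ × 160 = 1616×10⁻⁶.
σ = EαΔT = 106×10³ × 10.1×10⁻⁶ × 160 = 171.3 MPa (compressive; the member is trying to expand).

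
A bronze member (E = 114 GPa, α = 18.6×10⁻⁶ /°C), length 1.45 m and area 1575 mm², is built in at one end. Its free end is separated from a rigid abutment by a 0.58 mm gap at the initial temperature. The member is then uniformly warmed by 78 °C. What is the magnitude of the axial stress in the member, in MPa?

Free thermal elongation = αΔT L = 18.6×10⁻⁶ × 78 × 1450 = 2.104 mm.
After closing the 0.58 mm clearance, 2.104 − 0.58 = 1.524 mm of expansion remains to be suppressed by the wall.
Compatibility: PL/(AE) = 1.524 mm, so σ = P/A = E × (1.524/1450) = 119.8 MPa.

σ ≈ 120 MPa (compressive)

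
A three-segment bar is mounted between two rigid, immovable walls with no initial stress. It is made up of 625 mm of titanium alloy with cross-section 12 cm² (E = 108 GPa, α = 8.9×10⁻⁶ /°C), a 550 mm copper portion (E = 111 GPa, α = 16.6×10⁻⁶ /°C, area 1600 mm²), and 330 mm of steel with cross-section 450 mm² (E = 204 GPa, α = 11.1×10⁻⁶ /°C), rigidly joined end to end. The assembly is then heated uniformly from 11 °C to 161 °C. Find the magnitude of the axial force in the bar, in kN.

P ≈ 239 kN (compressive)

With the walls removed the bar would change length by δ_free = Σ αᵢΔT Lᵢ = 8.9×10⁻⁶×150×625 + 16.6×10⁻⁶×150×550 + 11.1×10⁻⁶×150×330 = 2.753 mm.
The walls prevent any net length change, so an axial force P (same in every segment) develops. Compatibility: P · Σ Lᵢ/(AᵢEᵢ) = δ_free.
Σ Lᵢ/(AᵢEᵢ) = 625/(1200×108×10³) + 550/(1600×111×10³) + 330/(450×204×10³) = 1.151×10⁻⁵ mm/N.
Hence P = δ_free / Σ(L/AE) = 2.753/1.151×10⁻⁵ = 239.1 kN (compressive).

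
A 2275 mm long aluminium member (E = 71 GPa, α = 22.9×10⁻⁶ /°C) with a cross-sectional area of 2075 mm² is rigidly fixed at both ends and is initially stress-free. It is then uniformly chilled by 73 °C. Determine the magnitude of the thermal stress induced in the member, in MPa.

σ ≈ 119 MPa (tensile)

With length fixed, the mechanical strain must cancel the thermal strain αΔT = 22.9×10⁻⁶ × 73 = 1671.7×10⁻⁶.
The stress required to suppress this strain is σ = Eε = 71×10³ × 1671.7×10⁻⁶ = 118.7 MPa, tensile since the member is trying to contract.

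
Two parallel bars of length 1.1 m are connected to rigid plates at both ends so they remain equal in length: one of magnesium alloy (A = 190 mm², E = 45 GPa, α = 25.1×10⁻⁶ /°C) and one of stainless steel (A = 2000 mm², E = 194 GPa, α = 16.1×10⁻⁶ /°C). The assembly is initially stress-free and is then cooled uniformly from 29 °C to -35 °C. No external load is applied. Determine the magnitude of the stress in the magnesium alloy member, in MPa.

σ ≈ 25.4 MPa (tensile)

The magnesium alloy has the larger α, so on cooling it would change length more than the stainless steel if both were free. The rigid plates force a common final length, so the magnesium alloy is put into tension and the stainless steel into compression, with equal and opposite forces P (no external load).
Equating the net (thermal + elastic) strains gives |α₁ − α₂|·ΔT = P·[1/(A₁E₁) + 1/(A₂E₂)].
|α₁ − α₂|·ΔT = 9×10⁻⁶ × 64 = 0.000576.
1/(A₁E₁) + 1/(A₂E₂) = 1/(190×45×10³) + 1/(2000×194×10³) = 1.195×10⁻⁷ N⁻¹.
P = 0.000576 / 1.195×10⁻⁷ = 4819 N = 4.819 kN.
σ_{magnesium alloy} = P/A₁ = 4819/190 = 25.36 MPa, tensile.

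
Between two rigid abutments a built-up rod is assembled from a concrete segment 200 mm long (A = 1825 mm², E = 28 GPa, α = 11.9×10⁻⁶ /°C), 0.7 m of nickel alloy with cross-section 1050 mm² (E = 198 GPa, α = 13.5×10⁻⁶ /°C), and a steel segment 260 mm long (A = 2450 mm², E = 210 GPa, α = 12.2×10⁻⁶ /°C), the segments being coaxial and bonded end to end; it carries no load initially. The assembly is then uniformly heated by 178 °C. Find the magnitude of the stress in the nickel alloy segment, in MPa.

Free thermal expansion of the whole bar: Σ αᵢΔT Lᵢ = 11.9×10⁻⁶×178×200 + 13.5×10⁻⁶×178×700 + 12.2×10⁻⁶×178×260 = 2.67 mm.
Since the ends are fixed, an axial force P builds up, equal in every segment, with P · Σ Lᵢ/(AᵢEᵢ) = δ_free.
The series flexibility is Σ Lᵢ/(AᵢEᵢ) = 200/(1825×28×10³) + 700/(1050×198×10³) + 260/(2450×210×10³) = 7.786×10⁻⁶ mm/N.
Hence P = δ_free / Σ(L/AE) = 2.67/7.786×10⁻⁶ = 343 kN (compressive).
σ_{nickel alloy} = P / A = 343000 / 1050 = 326.6 MPa.

σ ≈ 327 MPa (compressive)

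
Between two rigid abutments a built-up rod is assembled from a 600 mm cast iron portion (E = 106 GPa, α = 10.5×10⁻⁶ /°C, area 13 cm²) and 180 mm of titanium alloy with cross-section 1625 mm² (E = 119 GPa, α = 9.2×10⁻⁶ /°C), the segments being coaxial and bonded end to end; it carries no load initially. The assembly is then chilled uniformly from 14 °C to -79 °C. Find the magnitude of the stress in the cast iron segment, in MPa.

σ ≈ 108 MPa (tensile)

With the walls removed the bar would change length by δ_free = Σ αᵢΔT Lᵢ = 10.5×10⁻⁶×93×600 + 9.2×10⁻⁶×93×180 = 0.7399 mm.
Since the ends are fixed, an axial force P builds up, equal in every segment, with P · Σ Lᵢ/(AᵢEᵢ) = δ_free.
The series flexibility is Σ Lᵢ/(AᵢEᵢ) = 600/(1300×106×10³) + 180/(1625×119×10³) = 5.285×10⁻⁶ mm/N.
Hence P = δ_free / Σ(L/AE) = 0.7399/5.285×10⁻⁶ = 140 kN (tensile).
σ_{cast iron} = P / A = 140000 / 1300 = 107.7 MPa.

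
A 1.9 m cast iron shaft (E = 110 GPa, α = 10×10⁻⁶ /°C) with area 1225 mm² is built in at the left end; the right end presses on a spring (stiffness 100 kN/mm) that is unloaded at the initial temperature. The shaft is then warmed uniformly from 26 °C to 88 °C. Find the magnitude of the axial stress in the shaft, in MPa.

σ ≈ 39.9 MPa (compressive)

The unrestrained thermal change is αΔT L = 10×10⁻⁶ × 62 × 1900 = 1.178 mm.
With a force P in the spring, the elastic change of the shaft is PL/(AE) and that of the spring is P/k; compatibility requires their sum to equal δ_free.
P [ L/(AE) + 1/k ] = δ_free → P [ 1900/(1225×110×10³) + 1/(100×10³) ] = 1.178.
P = 1.178 / 2.41×10⁻⁵ = 48880 N.
σ = P/A = 48880/1225 = 39.9 MPa.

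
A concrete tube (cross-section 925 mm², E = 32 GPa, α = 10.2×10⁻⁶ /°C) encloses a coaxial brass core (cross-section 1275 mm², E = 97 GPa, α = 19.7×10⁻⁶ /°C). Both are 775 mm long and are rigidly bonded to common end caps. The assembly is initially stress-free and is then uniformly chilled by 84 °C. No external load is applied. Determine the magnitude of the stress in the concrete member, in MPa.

σ ≈ 20.6 MPa (compressive)

Both members must finish at the same length. With the larger α, the brass tends to over-contract; the plates restrain it, putting the brass in tension and the concrete in compression. With no external load the two internal forces are equal and opposite, magnitude P.
Equating the net (thermal + elastic) strains gives |α₁ − α₂|·ΔT = P·[1/(A₁E₁) + 1/(A₂E₂)].
|α₁ − α₂|·ΔT = 9.5×10⁻⁶ × 84 = 0.000798.
1/(A₁E₁) + 1/(A₂E₂) = 1/(925×32×10³) + 1/(1275×97×10³) = 4.187×10⁻⁸ N⁻¹.
So P = 0.000798 / 4.187×10⁻⁸ = 19.06 kN.
σ_{concrete} = P/A₁ = 19060/925 = 20.6 MPa, compressive.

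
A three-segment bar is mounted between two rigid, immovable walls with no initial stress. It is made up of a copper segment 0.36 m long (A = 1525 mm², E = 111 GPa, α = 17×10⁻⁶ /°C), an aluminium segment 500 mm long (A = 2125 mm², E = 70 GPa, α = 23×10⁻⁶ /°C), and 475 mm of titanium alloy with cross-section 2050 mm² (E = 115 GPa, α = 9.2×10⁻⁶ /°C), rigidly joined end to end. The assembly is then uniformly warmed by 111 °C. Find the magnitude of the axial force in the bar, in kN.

P ≈ 325 kN (compressive)

Free thermal expansion of the whole bar: Σ αᵢΔT Lᵢ = 17×10⁻⁶×111×360 + 23×10⁻⁶×111×500 + 9.2×10⁻⁶×111×475 = 2.441 mm.
The rigid supports impose zero overall length change; the single axial force P common to all segments must satisfy P Σ Lᵢ/(AᵢEᵢ) = δ_free.
Σ Lᵢ/(AᵢEᵢ) = 360/(1525×111×10³) + 500/(2125×70×10³) + 475/(2050×115×10³) = 7.503×10⁻⁶ mm/N.
Hence P = δ_free / Σ(L/AE) = 2.441/7.503×10⁻⁶ = 325.3 kN (compressive).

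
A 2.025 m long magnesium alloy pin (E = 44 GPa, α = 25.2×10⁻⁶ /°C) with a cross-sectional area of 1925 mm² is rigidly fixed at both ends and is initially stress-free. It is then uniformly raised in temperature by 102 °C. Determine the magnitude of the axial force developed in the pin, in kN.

P ≈ 218 kN (compressive)

The ends cannot move, so σ = EαΔT = 44×10³ × 25.2×10⁻⁶ × 102 = 113.1 MPa.
P = AEαΔT = 1925 × 44×10³ × 25.2×10⁻⁶ × 102 = 217.7 kN (compressive).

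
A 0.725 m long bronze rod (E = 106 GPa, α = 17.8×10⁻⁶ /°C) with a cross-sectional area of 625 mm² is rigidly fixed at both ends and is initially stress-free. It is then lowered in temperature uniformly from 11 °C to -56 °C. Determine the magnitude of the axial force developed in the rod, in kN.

P ≈ 79 kN (tensile)

The ends cannot move, so σ = EαΔT = 106×10³ × 17.8×10⁻⁶ × 67 = 126.4 MPa.
Axial force P = σA = 126.4 × 625 = 79010 N = 79.01 kN, tensile.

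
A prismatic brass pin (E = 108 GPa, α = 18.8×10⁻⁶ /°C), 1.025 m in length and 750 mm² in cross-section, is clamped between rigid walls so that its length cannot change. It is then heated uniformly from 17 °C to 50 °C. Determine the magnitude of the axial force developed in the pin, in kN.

The ends cannot move, so σ = EαΔT = 108×10³ × 18.8×10⁻⁶ × 33 = 67 MPa.
Then P = σA = 67 × 750 mm² = 50.25 kN, compressive.

P ≈ 50.3 kN (compressive)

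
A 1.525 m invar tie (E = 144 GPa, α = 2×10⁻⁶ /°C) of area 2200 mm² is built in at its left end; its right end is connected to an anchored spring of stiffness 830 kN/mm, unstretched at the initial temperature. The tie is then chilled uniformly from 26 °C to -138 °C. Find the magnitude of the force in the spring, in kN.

Free thermal contraction: δ_free = αΔT L = 2×10⁻⁶ × 164 × 1525 = 0.5002 mm.
Let P be the tensile force in the spring. The tie extends elastically by PL/(AE) and the spring stretches by P/k; together these equal δ_free.
P [ L/(AE) + 1/k ] = δ_free → P [ 1525/(2200×144×10³) + 1/(830×10³) ] = 0.5002.
P = 0.5002 / 6.019×10⁻⁶ = 83110 N.

P ≈ 83.1 kN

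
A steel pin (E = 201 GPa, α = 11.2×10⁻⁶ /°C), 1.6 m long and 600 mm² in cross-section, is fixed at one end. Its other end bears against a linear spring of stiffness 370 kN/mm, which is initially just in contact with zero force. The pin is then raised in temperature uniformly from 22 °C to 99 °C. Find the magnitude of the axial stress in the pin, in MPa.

If the spring were absent the pin would lengthen by αΔT L = 11.2×10⁻⁶ × 77 × 1600 = 1.38 mm.
Let P be the compressive force at the spring. The pin shortens elastically by PL/(AE) and the spring compresses by P/k; together these equal δ_free.
So P = δ_free / [L/(AE) + 1/k] = 1.38 / [ 1600/(600×201×10³) + 1/(370×10³) ].
P = 1.38 / 1.597×10⁻⁵ = 86400 N.
σ = P/A = 86400/600 = 144 MPa.

σ ≈ 144 MPa (compressive)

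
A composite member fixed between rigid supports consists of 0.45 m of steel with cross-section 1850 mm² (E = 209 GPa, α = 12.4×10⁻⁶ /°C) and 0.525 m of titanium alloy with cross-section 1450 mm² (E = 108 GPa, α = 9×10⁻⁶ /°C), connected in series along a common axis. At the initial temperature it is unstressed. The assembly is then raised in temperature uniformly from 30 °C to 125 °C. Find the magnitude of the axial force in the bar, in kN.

With the walls removed the bar would change length by δ_free = Σ αᵢΔT Lᵢ = 12.4×10⁻⁶×95×450 + 9×10⁻⁶×95×525 = 0.979 mm.
The walls prevent any net length change, so an axial force P (same in every segment) develops. Compatibility: P · Σ Lᵢ/(AᵢEᵢ) = δ_free.
The series flexibility is Σ Lᵢ/(AᵢEᵢ) = 450/(1850×209×10³) + 525/(1450×108×10³) = 4.516×10⁻⁶ mm/N.
P = 0.979 / 4.516×10⁻⁶ = 216800 N = 216.8 kN, compressive.

P ≈ 217 kN (compressive)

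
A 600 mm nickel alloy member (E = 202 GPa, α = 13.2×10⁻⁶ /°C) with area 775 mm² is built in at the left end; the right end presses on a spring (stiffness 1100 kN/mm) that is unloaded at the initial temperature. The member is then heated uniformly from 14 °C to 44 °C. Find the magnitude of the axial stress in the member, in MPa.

σ ≈ 64.7 MPa (compressive)

Free thermal expansion: δ_free = αΔT L = 13.2×10⁻⁶ × 30 × 600 = 0.2376 mm.
Let P be the compressive force at the spring. The member shortens elastically by PL/(AE) and the spring compresses by P/k; together these equal δ_free.
P [ L/(AE) + 1/k ] = δ_free → P [ 600/(775×202×10³) + 1/(1100×10³) ] = 0.2376.
P = 0.2376 / 4.742×10⁻⁶ = 50110 N.
σ = P/A = 50110/775 = 64.66 MPa.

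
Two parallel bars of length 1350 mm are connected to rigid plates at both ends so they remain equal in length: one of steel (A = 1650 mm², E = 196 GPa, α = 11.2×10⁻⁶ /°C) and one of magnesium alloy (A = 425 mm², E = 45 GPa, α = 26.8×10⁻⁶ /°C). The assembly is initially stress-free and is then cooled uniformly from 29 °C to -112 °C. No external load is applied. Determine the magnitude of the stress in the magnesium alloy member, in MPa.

σ ≈ 93.5 MPa (tensile)

Both members must finish at the same length. With the larger α, the magnesium alloy tends to over-contract; the plates restrain it, putting the magnesium alloy in tension and the steel in compression. With no external load the two internal forces are equal and opposite, magnitude P.
Equating the net (thermal + elastic) strains gives |α₁ − α₂|·ΔT = P·[1/(A₁E₁) + 1/(A₂E₂)].
|α₁ − α₂|·ΔT = 15.6×10⁻⁶ × 141 = 0.0022.
1/(A₁E₁) + 1/(A₂E₂) = 1/(1650×196×10³) + 1/(425×45×10³) = 5.538×10⁻⁸ N⁻¹.
P = 0.0022 / 5.538×10⁻⁸ = 39720 N = 39.72 kN.
σ_{magnesium alloy} = P/A₂ = 39720/425 = 93.46 MPa, tensile.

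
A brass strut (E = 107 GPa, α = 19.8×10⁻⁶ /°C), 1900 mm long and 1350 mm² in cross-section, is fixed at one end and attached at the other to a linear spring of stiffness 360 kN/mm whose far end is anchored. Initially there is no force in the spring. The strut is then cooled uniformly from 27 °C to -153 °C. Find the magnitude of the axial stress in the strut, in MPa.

σ ≈ 315 MPa (tensile)

If the spring were absent the strut would shorten by αΔT L = 19.8×10⁻⁶ × 180 × 1900 = 6.772 mm.
With a force P in the spring, the elastic change of the strut is PL/(AE) and that of the spring is P/k; compatibility requires their sum to equal δ_free.
P [ L/(AE) + 1/k ] = δ_free → P [ 1900/(1350×107×10³) + 1/(360×10³) ] = 6.772.
P = 6.772 / 1.593×10⁻⁵ = 425100 N.
σ = P/A = 425100/1350 = 314.9 MPa.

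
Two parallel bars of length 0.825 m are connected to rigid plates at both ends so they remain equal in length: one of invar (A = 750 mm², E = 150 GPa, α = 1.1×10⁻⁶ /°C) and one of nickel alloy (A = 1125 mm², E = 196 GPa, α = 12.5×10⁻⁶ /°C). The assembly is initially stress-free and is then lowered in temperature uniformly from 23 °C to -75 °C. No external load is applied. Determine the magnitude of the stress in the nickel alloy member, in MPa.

The nickel alloy has the larger α, so on cooling it would change length more than the invar if both were free. The rigid plates force a common final length, so the nickel alloy is put into tension and the invar into compression, with equal and opposite forces P (no external load).
Setting the final lengths equal and cancelling L: (α₁ − α₂)ΔT = P/(A₁E₁) + P/(A₂E₂).
|α₁ − α₂|·ΔT = 11.4×10⁻⁶ × 98 = 0.001117.
1/(A₁E₁) + 1/(A₂E₂) = 1/(750×150×10³) + 1/(1125×196×10³) = 1.342×10⁻⁸ N⁻¹.
So P = 0.001117 / 1.342×10⁻⁸ = 83.22 kN.
σ_{nickel alloy} = P/A₂ = 83220/1125 = 73.98 MPa, tensile.

σ ≈ 74 MPa (tensile)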